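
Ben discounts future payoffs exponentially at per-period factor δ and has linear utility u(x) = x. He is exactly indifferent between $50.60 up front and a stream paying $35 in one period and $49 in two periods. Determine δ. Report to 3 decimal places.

The stream is worth 35δ + 49δ² today, so 35δ + 49δ² = 50.60.
So 49δ² + 35δ − 50.60 = 0.
By the quadratic formula (taking the positive root), δ = (−35 + √11142.60) / 98 ≈ 0.720.

δ ≈ 0.720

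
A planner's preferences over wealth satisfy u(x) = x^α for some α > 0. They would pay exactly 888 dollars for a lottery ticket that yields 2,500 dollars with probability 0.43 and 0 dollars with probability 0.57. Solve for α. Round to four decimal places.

Since u(0) = 0, the lottery's EU is 0.43·2500^α.
Setting u(888) equal to that: 888^α = 0.43·2500^α ⇒ (888/2500)^α = 0.43.
Take logs: α = ln 0.43 / ln(888/2500) ≈ 0.815372.

α ≈ 0.8154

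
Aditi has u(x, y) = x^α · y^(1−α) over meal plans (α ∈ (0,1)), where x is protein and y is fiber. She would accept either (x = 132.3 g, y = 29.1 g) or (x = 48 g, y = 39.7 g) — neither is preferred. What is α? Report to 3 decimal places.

α ≈ 0.235

The Cobb–Douglas utilities coincide, so 132.3^α·29.1^(1−α) = 48^α·39.7^(1−α).
Rearrange to (132.3/48)^α = (39.7/29.1)^(1−α) and take logs: α·1.013871 = (1−α)·0.310613.
With A = 1.013871 and B = 0.310613: α·A = (1−α)·B, so α = B/(A+B) = 0.310613/1.324484 ≈ 0.235.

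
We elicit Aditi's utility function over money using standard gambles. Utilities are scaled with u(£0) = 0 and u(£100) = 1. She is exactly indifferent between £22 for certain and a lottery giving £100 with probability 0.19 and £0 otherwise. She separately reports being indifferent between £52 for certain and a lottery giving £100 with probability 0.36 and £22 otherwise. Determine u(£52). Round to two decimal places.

The first gamble pins u(£22): it must equal 0.19·1 + 0.81·0 = 0.19.
Then u(£52) = 0.36·u(£100) + 0.64·u(£22) = 0.36·1.00 + 0.64·0.19 = 0.4816.

0.48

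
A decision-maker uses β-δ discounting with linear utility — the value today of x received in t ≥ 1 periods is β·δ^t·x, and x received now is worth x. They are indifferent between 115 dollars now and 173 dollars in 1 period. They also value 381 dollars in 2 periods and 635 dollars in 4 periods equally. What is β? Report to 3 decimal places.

The second indifference involves only future payoffs, so β cancels: β·δ^2·381 = β·δ^4·635, giving δ^2 = 381/635 = 0.60000, so δ = 0.77460.
Now use the now-vs-future pair: 115 = β·δ·173 gives β = 115/(0.77460·173) ≈ 0.858.

β ≈ 0.858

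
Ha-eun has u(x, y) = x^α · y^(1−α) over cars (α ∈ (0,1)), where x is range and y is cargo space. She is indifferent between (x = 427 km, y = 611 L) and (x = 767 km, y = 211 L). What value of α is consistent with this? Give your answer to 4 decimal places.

The Cobb–Douglas utilities coincide, so 427^α·611^(1−α) = 767^α·211^(1−α).
Rearrange to (427/767)^α = (211/611)^(1−α) and take logs: α·-0.5857028 = (1−α)·-1.0632388.
So α/(1−α) = (-1.0632388)/(-0.5857028) = 1.8153214, and α = 1.8153214/2.8153214 ≈ 0.6448.

α ≈ 0.6448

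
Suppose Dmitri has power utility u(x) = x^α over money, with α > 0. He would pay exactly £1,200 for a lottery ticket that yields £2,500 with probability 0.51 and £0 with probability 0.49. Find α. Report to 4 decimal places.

α ≈ 0.9174

EU(lottery) = 0.51·2500^α + 0.49·0 = 0.51·2500^α.
Equating: 1200^α = 0.51·2500^α, i.e. 0.4800^α = 0.51.
Take logs: α = ln 0.51 / ln(1200/2500) ≈ 0.917402.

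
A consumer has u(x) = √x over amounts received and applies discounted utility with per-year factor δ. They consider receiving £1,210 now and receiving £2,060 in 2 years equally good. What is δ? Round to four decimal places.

The payoff in 2 years is discounted by δ^2, so u(1210) = δ^2·u(2060) and δ^2 = u(1210)/u(2060).
With u(x) = √x: δ^2 = √1210/√2060 = √(1210/2060) = 0.76641.
So δ = 0.76641^(1/2) ≈ 0.8754.

δ ≈ 0.8754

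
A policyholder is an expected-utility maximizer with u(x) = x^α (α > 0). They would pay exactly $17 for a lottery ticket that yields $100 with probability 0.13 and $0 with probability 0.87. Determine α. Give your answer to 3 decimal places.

α ≈ 1.151

Since u(0) = 0, the lottery's EU is 0.13·100^α.
Equating: 17^α = 0.13·100^α, i.e. 0.1700^α = 0.13.
Taking logs: α·ln(17/100) = ln(0.13), so α = -2.040221 / -1.771957 ≈ 1.151.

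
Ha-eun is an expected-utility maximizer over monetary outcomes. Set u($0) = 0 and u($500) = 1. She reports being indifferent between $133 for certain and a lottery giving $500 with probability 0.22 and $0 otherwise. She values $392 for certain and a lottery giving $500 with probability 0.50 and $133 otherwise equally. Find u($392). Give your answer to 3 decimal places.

0.610

First, u($133) = 0.22·u($500) + 0.78·u($0) = 0.22.
Then u($392) = 0.50·u($500) + 0.50·u($133) = 0.50·1.00 + 0.50·0.22 = 0.6100.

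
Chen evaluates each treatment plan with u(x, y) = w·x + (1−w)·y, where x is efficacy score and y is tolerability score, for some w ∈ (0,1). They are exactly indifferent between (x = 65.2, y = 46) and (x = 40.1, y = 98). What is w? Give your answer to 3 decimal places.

Equating utilities: w·65.2 + (1−w)·46 = w·40.1 + (1−w)·98.
w·(65.2−40.1) = (1−w)·(98−46), i.e. w·25.1 = (1−w)·52.
The marginal rate of substitution is 52/25.1, so w = 52/(25.1+52) = 0.674.

w = 0.674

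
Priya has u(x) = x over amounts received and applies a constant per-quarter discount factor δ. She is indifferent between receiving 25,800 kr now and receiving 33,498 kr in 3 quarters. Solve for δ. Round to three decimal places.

The payoff in 3 quarters is discounted by δ^3, so u(25800) = δ^3·u(33498) and δ^3 = u(25800)/u(33498).
With u(x) = x: δ^3 = 25800/33498 = 0.77020.
So δ = 0.77020^(1/3) ≈ 0.917.

δ ≈ 0.917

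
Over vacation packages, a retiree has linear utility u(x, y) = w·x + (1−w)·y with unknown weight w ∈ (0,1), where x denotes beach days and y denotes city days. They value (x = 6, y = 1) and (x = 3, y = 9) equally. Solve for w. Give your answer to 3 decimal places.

u(6,1) = u(3,9) means w·6 + (1−w)·1 = w·3 + (1−w)·9.
Rearranging, 3·w − 8·(1−w) = 0.
The marginal rate of substitution is 8/3, so w = 8/(3+8) = 0.727.

w = 0.727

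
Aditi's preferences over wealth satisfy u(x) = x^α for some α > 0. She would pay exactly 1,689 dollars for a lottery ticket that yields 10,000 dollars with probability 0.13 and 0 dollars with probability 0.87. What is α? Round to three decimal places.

α ≈ 1.147

EU(lottery) = 0.13·10000^α + 0.87·0 = 0.13·10000^α.
Setting u(1689) equal to that: 1689^α = 0.13·10000^α ⇒ (1689/10000)^α = 0.13.
α = ln(0.13) / ln(1689/10000) = -2.040221/-1.778448 ≈ 1.147.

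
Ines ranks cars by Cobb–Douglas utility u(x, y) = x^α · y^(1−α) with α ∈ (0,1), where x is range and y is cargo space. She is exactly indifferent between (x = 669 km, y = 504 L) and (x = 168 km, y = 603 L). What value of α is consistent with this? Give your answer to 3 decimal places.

Set the two utilities equal: 669^α·504^(1−α) = 168^α·603^(1−α).
(669/168)^α = (603/504)^(1−α); take logs: α·ln(669/168) = (1−α)·ln(603/504), i.e. α·1.381820 = (1−α)·0.179341.
So α/(1−α) = (0.179341)/(1.381820) = 0.129786, and α = 0.129786/1.129786 ≈ 0.115.

α ≈ 0.115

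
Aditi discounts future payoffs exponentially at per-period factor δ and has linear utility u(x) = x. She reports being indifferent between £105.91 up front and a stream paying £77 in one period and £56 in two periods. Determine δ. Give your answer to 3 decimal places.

δ ≈ 0.850

Equating present values: 105.91 = 77δ + 56δ².
Rearranged: 56δ² + 77δ − 105.91 = 0.
δ = (−77 + √(77² + 4·56·105.91)) / (2·56) = (−77 + √29652.84) / 112 ≈ 0.850.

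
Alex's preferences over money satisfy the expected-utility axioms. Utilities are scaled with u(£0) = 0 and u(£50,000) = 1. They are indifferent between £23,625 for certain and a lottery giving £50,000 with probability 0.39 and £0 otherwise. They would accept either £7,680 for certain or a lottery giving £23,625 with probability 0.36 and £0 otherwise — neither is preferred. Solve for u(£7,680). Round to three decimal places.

First, u(£23,625) = 0.39·u(£50,000) + 0.61·u(£0) = 0.39.
Then u(£7,680) = 0.36·u(£23,625) + 0.64·u(£0) = 0.36·0.39 + 0.64·0.00 = 0.1404.

0.140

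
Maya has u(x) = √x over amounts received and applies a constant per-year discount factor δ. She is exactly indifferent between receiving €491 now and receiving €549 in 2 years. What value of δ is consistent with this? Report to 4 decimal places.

δ ≈ 0.9725

The payoff in 2 years is discounted by δ^2, so u(491) = δ^2·u(549) and δ^2 = u(491)/u(549).
With u(x) = √x: δ^2 = √491/√549 = √(491/549) = 0.94570.
Hence δ = (0.94570)^(1/2) = 0.972472.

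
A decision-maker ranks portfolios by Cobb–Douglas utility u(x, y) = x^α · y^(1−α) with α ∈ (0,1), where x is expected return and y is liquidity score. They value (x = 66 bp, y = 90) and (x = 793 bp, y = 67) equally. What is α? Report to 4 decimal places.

α ≈ 0.1061

The Cobb–Douglas utilities coincide, so 66^α·90^(1−α) = 793^α·67^(1−α).
Taking logs: α·ln 66 + (1−α)·ln 90 = α·ln 793 + (1−α)·ln 67, i.e. α·-2.4861685 = (1−α)·-0.2951171.
With A = -2.4861685 and B = -0.2951171: α·A = (1−α)·B, so α = B/(A+B) = -0.2951171/-2.7812856 ≈ 0.1061.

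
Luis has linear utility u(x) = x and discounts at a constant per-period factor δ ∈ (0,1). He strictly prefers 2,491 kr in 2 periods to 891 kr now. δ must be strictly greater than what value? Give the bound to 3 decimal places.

δ > 0.598

Under u(x) = x this choice says 891 < δ^2·2491.
Dividing by 2491: δ^2 > 0.35769. Both sides are positive, so the square root keeps the direction.
δ > (891/2491)^(1/2) ≈ 0.598.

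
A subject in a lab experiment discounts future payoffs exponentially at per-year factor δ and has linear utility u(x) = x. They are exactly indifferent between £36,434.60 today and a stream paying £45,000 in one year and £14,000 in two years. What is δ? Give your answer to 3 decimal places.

δ ≈ 0.670

Equating present values: 36434.60 = 45000δ + 14000δ².
So 14000δ² + 45000δ − 36434.60 = 0.
By the quadratic formula (taking the positive root), δ = (−45000 + √4065337600.00) / 28000 ≈ 0.670.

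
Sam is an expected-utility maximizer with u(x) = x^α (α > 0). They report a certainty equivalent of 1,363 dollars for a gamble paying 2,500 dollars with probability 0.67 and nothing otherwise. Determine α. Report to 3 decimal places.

α ≈ 0.660

The lottery's expected utility is 0.67·u(2500) + 0.33·u(0) = 0.67·2500^α (since u(0) = 0 for α > 0).
Setting u(1363) equal to that: 1363^α = 0.67·2500^α ⇒ (1363/2500)^α = 0.67.
Take logs: α = ln 0.67 / ln(1363/2500) ≈ 0.66020.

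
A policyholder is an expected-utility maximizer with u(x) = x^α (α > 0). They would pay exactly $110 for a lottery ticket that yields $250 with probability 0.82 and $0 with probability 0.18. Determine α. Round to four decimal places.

α ≈ 0.2417

Since u(0) = 0, the lottery's EU is 0.82·250^α.
Equating: 110^α = 0.82·250^α, i.e. 0.4400^α = 0.82.
Taking logs: α·ln(110/250) = ln(0.82), so α = -0.1984509 / -0.8209806 ≈ 0.2417.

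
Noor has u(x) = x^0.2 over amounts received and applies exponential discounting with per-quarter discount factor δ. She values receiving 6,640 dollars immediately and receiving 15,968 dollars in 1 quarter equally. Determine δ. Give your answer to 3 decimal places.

Indifference means u(6640) = δ · u(15968), so δ = u(6640)/u(15968).
With u(x) = x^0.2: δ = 6640^0.2/15968^0.2 = (6640/15968)^0.2 = 0.83904.

δ ≈ 0.839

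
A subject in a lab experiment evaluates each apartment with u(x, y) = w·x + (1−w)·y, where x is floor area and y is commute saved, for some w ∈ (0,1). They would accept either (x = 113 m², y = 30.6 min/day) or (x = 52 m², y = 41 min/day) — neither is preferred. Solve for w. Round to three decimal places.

Indifference: w·113 + (1−w)·30.6 = w·52 + (1−w)·41.
w·(113−52) = (1−w)·(41−30.6), i.e. w·61 = (1−w)·10.4.
Hence w = 10.4/(61+10.4) = 10.4/71.4 = 0.146.

w = 0.146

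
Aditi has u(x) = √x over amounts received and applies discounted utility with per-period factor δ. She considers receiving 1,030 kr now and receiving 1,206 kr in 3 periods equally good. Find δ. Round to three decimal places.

The payoff in 3 periods is discounted by δ^3, so u(1030) = δ^3·u(1206) and δ^3 = u(1030)/u(1206).
Since u(x) = √x, δ^3 = √(1030/1206) = 0.92416.
Taking the cube root: δ = 0.92416^(1/3) ≈ 0.974.

δ ≈ 0.974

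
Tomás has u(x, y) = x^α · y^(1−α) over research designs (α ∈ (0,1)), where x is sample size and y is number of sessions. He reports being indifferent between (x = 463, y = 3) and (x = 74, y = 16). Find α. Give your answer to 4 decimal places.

α ≈ 0.4772

The Cobb–Douglas utilities coincide, so 463^α·3^(1−α) = 74^α·16^(1−α).
(463/74)^α = (16/3)^(1−α); take logs: α·ln(463/74) = (1−α)·ln(16/3), i.e. α·1.8336620 = (1−α)·1.6739764.
With A = 1.8336620 and B = 1.6739764: α·A = (1−α)·B, so α = B/(A+B) = 1.6739764/3.5076384 ≈ 0.4772.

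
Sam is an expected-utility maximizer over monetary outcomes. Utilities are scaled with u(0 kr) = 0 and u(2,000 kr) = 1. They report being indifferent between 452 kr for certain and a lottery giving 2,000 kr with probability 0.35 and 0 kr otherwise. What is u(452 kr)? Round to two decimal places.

u(452 kr) equals the lottery's expected utility: 0.35·1 + 0.65·0 = 0.35.

0.35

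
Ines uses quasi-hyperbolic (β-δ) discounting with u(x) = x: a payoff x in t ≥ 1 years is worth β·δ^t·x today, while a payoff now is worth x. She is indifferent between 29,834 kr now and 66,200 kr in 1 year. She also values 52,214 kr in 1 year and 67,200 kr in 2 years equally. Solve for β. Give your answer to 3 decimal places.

β ≈ 0.580

Both payoffs in the second observation are in the future, so β drops out: δ^1·52214 = δ^2·67200 ⇒ δ = 52214/67200 = 0.77699.
Now use the now-vs-future pair: 29834 = β·δ·66200 gives β = 29834/(0.77699·66200) ≈ 0.580.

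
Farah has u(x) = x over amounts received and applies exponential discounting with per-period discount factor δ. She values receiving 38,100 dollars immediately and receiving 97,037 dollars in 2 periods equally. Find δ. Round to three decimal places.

δ ≈ 0.627

Indifference means u(38100) = δ^2 · u(97037), so δ^2 = u(38100)/u(97037).
With u(x) = x: δ^2 = 38100/97037 = 0.39263.
Taking the square root: δ = 0.39263^(1/2) ≈ 0.627.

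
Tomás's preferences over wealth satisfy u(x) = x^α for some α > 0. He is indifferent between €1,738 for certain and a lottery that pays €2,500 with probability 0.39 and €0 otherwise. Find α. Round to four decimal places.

α ≈ 2.5900

EU(lottery) = 0.39·2500^α + 0.61·0 = 0.39·2500^α.
Setting u(1738) equal to that: 1738^α = 0.39·2500^α ⇒ (1738/2500)^α = 0.39.
α = ln(0.39) / ln(1738/2500) = -0.9416085/-0.3635557 ≈ 2.5900.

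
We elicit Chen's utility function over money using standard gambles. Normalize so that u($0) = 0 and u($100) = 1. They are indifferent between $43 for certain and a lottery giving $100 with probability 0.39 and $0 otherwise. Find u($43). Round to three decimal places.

The indifference gives u($43) = 0.39·u($100) + 0.61·u($0) = 0.39·1 + 0.61·0 = 0.39.

0.390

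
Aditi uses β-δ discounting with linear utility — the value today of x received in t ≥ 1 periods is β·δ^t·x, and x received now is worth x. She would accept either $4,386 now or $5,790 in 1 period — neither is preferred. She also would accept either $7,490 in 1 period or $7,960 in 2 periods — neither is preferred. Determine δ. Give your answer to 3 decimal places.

δ ≈ 0.941

Both payoffs in the second observation are in the future, so β drops out: δ^1·7490 = δ^2·7960 ⇒ δ = 7490/7960 = 0.94095.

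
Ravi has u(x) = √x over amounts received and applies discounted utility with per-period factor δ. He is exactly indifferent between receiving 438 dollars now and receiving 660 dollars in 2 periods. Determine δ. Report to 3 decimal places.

δ ≈ 0.903

Indifference means u(438) = δ^2 · u(660), so δ^2 = u(438)/u(660).
With u(x) = √x: δ^2 = √438/√660 = √(438/660) = 0.81464.
Hence δ = (0.81464)^(1/2) = 0.90257.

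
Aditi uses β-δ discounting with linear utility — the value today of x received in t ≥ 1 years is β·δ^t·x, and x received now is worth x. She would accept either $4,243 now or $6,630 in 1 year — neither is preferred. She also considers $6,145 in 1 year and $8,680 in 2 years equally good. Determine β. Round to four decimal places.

β ≈ 0.9040

Both payoffs in the second observation are in the future, so β drops out: δ^1·6145 = δ^2·8680 ⇒ δ = 6145/8680 = 0.70795.
The first indifference: 4243 = β·δ·6630, so β = 4243/(δ·6630) = 4243/(0.70795·6630) ≈ 0.9040.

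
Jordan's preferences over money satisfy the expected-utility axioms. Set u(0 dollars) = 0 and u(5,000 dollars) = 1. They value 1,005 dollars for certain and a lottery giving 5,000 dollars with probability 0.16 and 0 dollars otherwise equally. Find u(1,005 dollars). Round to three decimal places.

The indifference gives u(1,005 dollars) = 0.16·u(5,000 dollars) + 0.84·u(0 dollars) = 0.16·1 + 0.84·0 = 0.16.

0.160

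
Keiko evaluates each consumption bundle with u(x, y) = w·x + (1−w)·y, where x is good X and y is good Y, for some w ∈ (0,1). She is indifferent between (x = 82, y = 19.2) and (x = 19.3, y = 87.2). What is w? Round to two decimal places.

Equating utilities: w·82 + (1−w)·19.2 = w·19.3 + (1−w)·87.2.
Collecting terms: w·62.7 = (1−w)·68.
The marginal rate of substitution is 68/62.7, so w = 68/(62.7+68) = 0.52.

w = 0.52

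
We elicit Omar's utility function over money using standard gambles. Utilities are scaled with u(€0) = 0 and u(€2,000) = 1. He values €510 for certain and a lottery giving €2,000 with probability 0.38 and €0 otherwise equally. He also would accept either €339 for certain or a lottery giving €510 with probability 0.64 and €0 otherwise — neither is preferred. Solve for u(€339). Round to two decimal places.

First, u(€510) = 0.38·u(€2,000) + 0.62·u(€0) = 0.38.
Chaining: u(€339) = 0.64·0.38 + 0.36·0.00 = 0.2432.

0.24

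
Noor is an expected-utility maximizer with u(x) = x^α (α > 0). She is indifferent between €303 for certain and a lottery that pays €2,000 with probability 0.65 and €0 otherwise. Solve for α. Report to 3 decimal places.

α ≈ 0.228

The lottery's expected utility is 0.65·u(2000) + 0.35·u(0) = 0.65·2000^α (since u(0) = 0 for α > 0).
Setting u(303) equal to that: 303^α = 0.65·2000^α ⇒ (303/2000)^α = 0.65.
Taking logs: α·ln(303/2000) = ln(0.65), so α = -0.430783 / -1.887170 ≈ 0.228.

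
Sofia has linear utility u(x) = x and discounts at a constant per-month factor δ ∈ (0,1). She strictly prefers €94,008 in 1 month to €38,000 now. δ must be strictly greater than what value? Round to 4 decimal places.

The preference means 38000 < δ·94008.
Dividing through by 94008 gives δ > 0.40422.

δ > 0.4042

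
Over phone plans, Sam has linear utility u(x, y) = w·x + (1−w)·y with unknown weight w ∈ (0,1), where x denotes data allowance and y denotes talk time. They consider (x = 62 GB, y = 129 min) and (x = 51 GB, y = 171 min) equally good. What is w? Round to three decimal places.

Equating utilities: w·62 + (1−w)·129 = w·51 + (1−w)·171.
Collecting terms: w·11 = (1−w)·42.
The marginal rate of substitution is 42/11, so w = 42/(11+42) = 0.792.

w = 0.792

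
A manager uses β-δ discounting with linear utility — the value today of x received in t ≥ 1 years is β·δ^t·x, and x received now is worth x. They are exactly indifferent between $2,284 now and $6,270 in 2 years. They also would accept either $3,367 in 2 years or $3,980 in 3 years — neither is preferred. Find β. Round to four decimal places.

The second indifference involves only future payoffs, so β cancels: β·δ^2·3367 = β·δ^3·3980, giving δ = 3367/3980 = 0.84598.
Now use the now-vs-future pair: 2284 = β·δ^2·6270 gives β = 2284/(0.71568·6270) ≈ 0.5090.

β ≈ 0.5090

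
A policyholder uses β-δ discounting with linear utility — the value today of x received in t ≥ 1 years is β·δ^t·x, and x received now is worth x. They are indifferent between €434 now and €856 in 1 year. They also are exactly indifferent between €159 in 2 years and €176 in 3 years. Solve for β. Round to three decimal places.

The second indifference involves only future payoffs, so β cancels: β·δ^2·159 = β·δ^3·176, giving δ = 159/176 = 0.90341.
The first indifference: 434 = β·δ·856, so β = 434/(δ·856) = 434/(0.90341·856) ≈ 0.561.

β ≈ 0.561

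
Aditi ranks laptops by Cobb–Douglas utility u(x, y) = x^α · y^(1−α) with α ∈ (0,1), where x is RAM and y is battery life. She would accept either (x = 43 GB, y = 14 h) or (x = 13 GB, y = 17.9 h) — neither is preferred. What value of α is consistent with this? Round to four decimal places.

Set the two utilities equal: 43^α·14^(1−α) = 13^α·17.9^(1−α).
Taking logs: α·ln 43 + (1−α)·ln 14 = α·ln 13 + (1−α)·ln 17.9, i.e. α·1.1962508 = (1−α)·0.2457434.
Thus α·(1.4419942) = 0.2457434, so α = 0.2457434/1.4419942 ≈ 0.1704.

α ≈ 0.1704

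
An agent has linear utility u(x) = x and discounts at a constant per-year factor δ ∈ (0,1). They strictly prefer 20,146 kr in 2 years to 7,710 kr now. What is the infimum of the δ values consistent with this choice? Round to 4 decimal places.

Under u(x) = x this choice says 7710 < δ^2·20146.
So δ^2 > 7710/20146 = 0.38271; taking the square root of both positive sides preserves the inequality.
δ > (7710/20146)^(1/2) ≈ 0.6186.

δ > 0.6186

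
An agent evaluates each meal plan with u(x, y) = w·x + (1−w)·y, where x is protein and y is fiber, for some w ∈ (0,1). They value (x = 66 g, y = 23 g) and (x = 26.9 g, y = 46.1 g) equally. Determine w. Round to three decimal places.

w = 0.371

Indifference: w·66 + (1−w)·23 = w·26.9 + (1−w)·46.1.
Collecting terms: w·39.1 = (1−w)·23.1.
The marginal rate of substitution is 23.1/39.1, so w = 23.1/(39.1+23.1) = 0.371.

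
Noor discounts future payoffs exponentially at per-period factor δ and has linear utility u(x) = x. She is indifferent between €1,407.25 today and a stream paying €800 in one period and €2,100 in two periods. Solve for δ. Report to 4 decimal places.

δ ≈ 0.6500

Present value of the stream is 800·δ + 2100·δ². Indifference gives 800δ + 2100δ² = 1407.25.
So 2100δ² + 800δ − 1407.25 = 0.
The positive root is δ = [−800 + √(800² + 4·2100·1407.25)] / (2·2100) = (−800 + 3530.000)/4200 ≈ 0.6500.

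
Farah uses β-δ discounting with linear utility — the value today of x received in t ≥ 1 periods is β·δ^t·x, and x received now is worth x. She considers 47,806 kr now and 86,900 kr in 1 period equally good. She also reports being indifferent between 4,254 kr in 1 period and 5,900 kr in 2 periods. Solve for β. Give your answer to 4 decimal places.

The second indifference involves only future payoffs, so β cancels: β·δ^1·4254 = β·δ^2·5900, giving δ = 4254/5900 = 0.72102.
Substituting δ into 47806 = β·δ·86900: β = 47806/(62656.373) ≈ 0.7630.

β ≈ 0.7630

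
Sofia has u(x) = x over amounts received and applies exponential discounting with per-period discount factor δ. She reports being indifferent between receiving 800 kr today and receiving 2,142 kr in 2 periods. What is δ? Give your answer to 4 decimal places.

δ ≈ 0.6111

Equating discounted utilities: u(800) = δ^2·u(2142) ⇒ δ^2 = u(800)/u(2142).
With u(x) = x: δ^2 = 800/2142 = 0.37348.
Taking the square root: δ = 0.37348^(1/2) ≈ 0.6111.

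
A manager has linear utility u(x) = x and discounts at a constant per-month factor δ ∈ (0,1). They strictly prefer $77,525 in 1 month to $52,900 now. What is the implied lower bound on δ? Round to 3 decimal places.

δ > 0.682

The preference means 52900 < δ·77525.
So δ > 52900/77525 = 0.68236.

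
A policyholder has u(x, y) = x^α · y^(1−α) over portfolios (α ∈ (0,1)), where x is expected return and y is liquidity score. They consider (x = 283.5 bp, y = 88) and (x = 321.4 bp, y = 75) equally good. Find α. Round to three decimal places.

Set the two utilities equal: 283.5^α·88^(1−α) = 321.4^α·75^(1−α).
Rearrange to (283.5/321.4)^α = (75/88)^(1−α) and take logs: α·-0.125474 = (1−α)·-0.159849.
So α/(1−α) = (-0.159849)/(-0.125474) = 1.273961, and α = 1.273961/2.273961 ≈ 0.560.

α ≈ 0.560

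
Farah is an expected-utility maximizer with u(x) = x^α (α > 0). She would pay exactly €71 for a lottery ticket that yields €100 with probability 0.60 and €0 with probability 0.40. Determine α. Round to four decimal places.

α ≈ 1.4915

EU(lottery) = 0.60·100^α + 0.40·0 = 0.60·100^α.
Indifference: 71^α = 0.60·100^α, so (71/100)^α = 0.60.
α = ln(0.60) / ln(71/100) = -0.5108256/-0.3424903 ≈ 1.4915.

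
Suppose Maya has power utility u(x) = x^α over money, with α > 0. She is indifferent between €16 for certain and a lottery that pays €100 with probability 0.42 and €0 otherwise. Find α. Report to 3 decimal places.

Since u(0) = 0, the lottery's EU is 0.42·100^α.
Indifference: 16^α = 0.42·100^α, so (16/100)^α = 0.42.
Taking logs: α·ln(16/100) = ln(0.42), so α = -0.867501 / -1.832581 ≈ 0.473.

α ≈ 0.473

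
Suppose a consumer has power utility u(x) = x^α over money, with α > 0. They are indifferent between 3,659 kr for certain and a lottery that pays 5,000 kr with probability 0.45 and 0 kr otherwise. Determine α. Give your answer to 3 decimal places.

α ≈ 2.557

EU(lottery) = 0.45·5000^α + 0.55·0 = 0.45·5000^α.
Setting u(3659) equal to that: 3659^α = 0.45·5000^α ⇒ (3659/5000)^α = 0.45.
α = ln(0.45) / ln(3659/5000) = -0.798508/-0.312248 ≈ 2.557.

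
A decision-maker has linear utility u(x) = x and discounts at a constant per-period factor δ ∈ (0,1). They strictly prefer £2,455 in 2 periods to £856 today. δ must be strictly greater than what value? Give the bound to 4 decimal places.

δ > 0.5905

Comparing present values: 856 < δ^2·2455.
Dividing by 2455: δ^2 > 0.34868. Both sides are positive, so the square root keeps the direction.
δ > 0.34868^(1/2) = 0.5905.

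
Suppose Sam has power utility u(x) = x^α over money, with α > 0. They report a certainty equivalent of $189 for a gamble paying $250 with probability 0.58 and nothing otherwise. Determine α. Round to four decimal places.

α ≈ 1.9474

The lottery's expected utility is 0.58·u(250) + 0.42·u(0) = 0.58·250^α (since u(0) = 0 for α > 0).
Equating: 189^α = 0.58·250^α, i.e. 0.7560^α = 0.58.
Take logs: α = ln 0.58 / ln(189/250) ≈ 1.947444.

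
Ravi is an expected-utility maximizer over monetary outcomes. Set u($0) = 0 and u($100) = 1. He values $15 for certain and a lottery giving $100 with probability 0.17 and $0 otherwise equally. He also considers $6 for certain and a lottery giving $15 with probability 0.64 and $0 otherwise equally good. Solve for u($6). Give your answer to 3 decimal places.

From the first indifference, u($15) = 0.17·u($100) + 0.83·u($0) = 0.17·1 + 0.83·0 = 0.17.
Then u($6) = 0.64·u($15) + 0.36·u($0) = 0.64·0.17 + 0.36·0.00 = 0.1088.

0.109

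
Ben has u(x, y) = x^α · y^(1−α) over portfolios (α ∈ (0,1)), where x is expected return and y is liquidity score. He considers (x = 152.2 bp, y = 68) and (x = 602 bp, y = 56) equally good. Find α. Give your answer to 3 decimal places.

α ≈ 0.124

The Cobb–Douglas utilities coincide, so 152.2^α·68^(1−α) = 602^α·56^(1−α).
(152.2/602)^α = (56/68)^(1−α); take logs: α·ln(152.2/602) = (1−α)·ln(56/68), i.e. α·-1.375062 = (1−α)·-0.194156.
So α/(1−α) = (-0.194156)/(-1.375062) = 0.141198, and α = 0.141198/1.141198 ≈ 0.124.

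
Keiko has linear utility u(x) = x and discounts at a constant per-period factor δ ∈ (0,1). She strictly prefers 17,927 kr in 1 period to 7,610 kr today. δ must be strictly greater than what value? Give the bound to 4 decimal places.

Comparing present values: 7610 < δ·17927.
Dividing through by 17927 gives δ > 0.42450.

δ > 0.4245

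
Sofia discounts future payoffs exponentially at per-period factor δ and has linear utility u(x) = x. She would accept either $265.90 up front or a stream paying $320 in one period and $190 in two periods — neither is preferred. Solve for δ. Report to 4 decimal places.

Present value of the stream is 320·δ + 190·δ². Indifference gives 320δ + 190δ² = 265.90.
So 190δ² + 320δ − 265.90 = 0.
The positive root is δ = [−320 + √(320² + 4·190·265.90)] / (2·190) = (−320 + 551.801)/380 ≈ 0.6100.

δ ≈ 0.6100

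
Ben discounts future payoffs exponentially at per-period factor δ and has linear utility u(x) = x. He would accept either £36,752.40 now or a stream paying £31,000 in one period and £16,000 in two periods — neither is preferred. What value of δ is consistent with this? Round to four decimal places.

Present value of the stream is 31000·δ + 16000·δ². Indifference gives 31000δ + 16000δ² = 36752.40.
That is, 16000δ² + 31000δ − 36752.40 = 0, a quadratic in δ.
δ = (−31000 + √(31000² + 4·16000·36752.40)) / (2·16000) = (−31000 + √3313153600.00) / 32000 ≈ 0.8300.

δ ≈ 0.8300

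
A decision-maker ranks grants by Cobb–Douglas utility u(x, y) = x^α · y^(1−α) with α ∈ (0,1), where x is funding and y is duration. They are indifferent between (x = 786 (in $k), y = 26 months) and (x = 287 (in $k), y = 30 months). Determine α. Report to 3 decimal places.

The Cobb–Douglas utilities coincide, so 786^α·26^(1−α) = 287^α·30^(1−α).
Rearrange to (786/287)^α = (30/26)^(1−α) and take logs: α·1.007475 = (1−α)·0.143101.
So α/(1−α) = (0.143101)/(1.007475) = 0.142039, and α = 0.142039/1.142039 ≈ 0.124.

α ≈ 0.124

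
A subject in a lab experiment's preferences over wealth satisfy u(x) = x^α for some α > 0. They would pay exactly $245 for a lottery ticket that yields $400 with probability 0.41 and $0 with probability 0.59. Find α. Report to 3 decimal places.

α ≈ 1.819

The lottery's expected utility is 0.41·u(400) + 0.59·u(0) = 0.41·400^α (since u(0) = 0 for α > 0).
Setting u(245) equal to that: 245^α = 0.41·400^α ⇒ (245/400)^α = 0.41.
Take logs: α = ln 0.41 / ln(245/400) ≈ 1.81882.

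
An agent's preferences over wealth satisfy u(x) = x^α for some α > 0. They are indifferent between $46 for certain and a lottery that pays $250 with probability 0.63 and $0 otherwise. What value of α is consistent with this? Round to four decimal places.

Since u(0) = 0, the lottery's EU is 0.63·250^α.
Setting u(46) equal to that: 46^α = 0.63·250^α ⇒ (46/250)^α = 0.63.
Taking logs: α·ln(46/250) = ln(0.63), so α = -0.4620355 / -1.6928195 ≈ 0.2729.

α ≈ 0.2729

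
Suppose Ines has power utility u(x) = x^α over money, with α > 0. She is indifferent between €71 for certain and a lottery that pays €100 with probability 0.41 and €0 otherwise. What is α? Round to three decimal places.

α ≈ 2.603

EU(lottery) = 0.41·100^α + 0.59·0 = 0.41·100^α.
Indifference: 71^α = 0.41·100^α, so (71/100)^α = 0.41.
Taking logs: α·ln(71/100) = ln(0.41), so α = -0.891598 / -0.342490 ≈ 2.603.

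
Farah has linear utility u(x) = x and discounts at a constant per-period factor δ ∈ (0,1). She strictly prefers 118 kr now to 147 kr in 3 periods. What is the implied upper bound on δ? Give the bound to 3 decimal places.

δ < 0.929

Comparing present values: 118 > δ^3·147.
Dividing by 147: δ^3 < 0.80272. Both sides are positive, so the cube root keeps the direction.
δ < 0.80272^(1/3) = 0.929.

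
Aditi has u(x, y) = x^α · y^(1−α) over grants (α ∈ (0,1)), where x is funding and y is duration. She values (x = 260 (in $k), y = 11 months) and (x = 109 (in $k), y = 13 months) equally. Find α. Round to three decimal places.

α ≈ 0.161

Indifference: 260^α · 11^(1−α) = 109^α · 13^(1−α).
(260/109)^α = (13/11)^(1−α); take logs: α·ln(260/109) = (1−α)·ln(13/11), i.e. α·0.869334 = (1−α)·0.167054.
So α/(1−α) = (0.167054)/(0.869334) = 0.192163, and α = 0.192163/1.192163 ≈ 0.161.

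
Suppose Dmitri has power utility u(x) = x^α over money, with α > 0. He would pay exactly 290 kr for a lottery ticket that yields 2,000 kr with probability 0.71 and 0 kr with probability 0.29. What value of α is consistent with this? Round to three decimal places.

Since u(0) = 0, the lottery's EU is 0.71·2000^α.
Equating: 290^α = 0.71·2000^α, i.e. 0.1450^α = 0.71.
α = ln(0.71) / ln(290/2000) = -0.342490/-1.931022 ≈ 0.177.

α ≈ 0.177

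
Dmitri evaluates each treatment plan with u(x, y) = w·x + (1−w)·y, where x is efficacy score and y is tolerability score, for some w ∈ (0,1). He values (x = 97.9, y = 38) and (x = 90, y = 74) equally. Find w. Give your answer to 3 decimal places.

Indifference: w·97.9 + (1−w)·38 = w·90 + (1−w)·74.
Rearranging, 7.9·w − 36·(1−w) = 0.
The marginal rate of substitution is 36/7.9, so w = 36/(7.9+36) = 0.820.

w = 0.820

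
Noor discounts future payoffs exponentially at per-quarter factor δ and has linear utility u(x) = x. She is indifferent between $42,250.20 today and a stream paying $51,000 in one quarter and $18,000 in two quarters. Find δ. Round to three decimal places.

δ ≈ 0.670

Equating present values: 42250.20 = 51000δ + 18000δ².
That is, 18000δ² + 51000δ − 42250.20 = 0, a quadratic in δ.
By the quadratic formula (taking the positive root), δ = (−51000 + √5643014400.00) / 36000 ≈ 0.670.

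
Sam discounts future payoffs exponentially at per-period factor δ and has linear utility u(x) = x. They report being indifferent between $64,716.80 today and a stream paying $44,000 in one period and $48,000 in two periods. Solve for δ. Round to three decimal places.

δ ≈ 0.790

Equating present values: 64716.80 = 44000δ + 48000δ².
Rearranged: 48000δ² + 44000δ − 64716.80 = 0.
δ = (−44000 + √(44000² + 4·48000·64716.80)) / (2·48000) = (−44000 + √14361625600.00) / 96000 ≈ 0.790.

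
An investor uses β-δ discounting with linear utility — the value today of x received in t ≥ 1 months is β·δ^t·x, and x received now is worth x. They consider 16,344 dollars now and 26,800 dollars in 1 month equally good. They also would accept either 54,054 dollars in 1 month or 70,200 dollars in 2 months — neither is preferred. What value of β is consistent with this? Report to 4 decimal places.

β ≈ 0.7920

Both payoffs in the second observation are in the future, so β drops out: δ^1·54054 = δ^2·70200 ⇒ δ = 54054/70200 = 0.77000.
Now use the now-vs-future pair: 16344 = β·δ·26800 gives β = 16344/(0.77000·26800) ≈ 0.7920.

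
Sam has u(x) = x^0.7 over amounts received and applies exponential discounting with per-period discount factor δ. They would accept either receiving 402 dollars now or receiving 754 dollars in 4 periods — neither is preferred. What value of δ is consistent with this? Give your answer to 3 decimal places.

The payoff in 4 periods is discounted by δ^4, so u(402) = δ^4·u(754) and δ^4 = u(402)/u(754).
Since u(x) = x^0.7, δ^4 = (402/754)^0.7 = 0.53316^0.7 = 0.64387.
So δ = 0.64387^(1/4) ≈ 0.896.

δ ≈ 0.896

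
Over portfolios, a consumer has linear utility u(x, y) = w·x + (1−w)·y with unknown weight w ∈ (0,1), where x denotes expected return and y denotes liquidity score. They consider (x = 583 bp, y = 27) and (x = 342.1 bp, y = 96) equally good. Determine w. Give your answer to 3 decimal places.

w = 0.223

u(583,27) = u(342.1,96) means w·583 + (1−w)·27 = w·342.1 + (1−w)·96.
Rearranging, 240.9·w − 69·(1−w) = 0.
So w/(1−w) = 69/240.9 = 0.2864, giving w = 69/(240.9+69) = 0.223.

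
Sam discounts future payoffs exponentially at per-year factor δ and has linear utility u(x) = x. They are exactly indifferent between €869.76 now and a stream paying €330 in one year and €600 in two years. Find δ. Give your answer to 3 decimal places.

δ ≈ 0.960

The stream is worth 330δ + 600δ² today, so 330δ + 600δ² = 869.76.
That is, 600δ² + 330δ − 869.76 = 0, a quadratic in δ.
By the quadratic formula (taking the positive root), δ = (−330 + √2196324.00) / 1200 ≈ 0.960.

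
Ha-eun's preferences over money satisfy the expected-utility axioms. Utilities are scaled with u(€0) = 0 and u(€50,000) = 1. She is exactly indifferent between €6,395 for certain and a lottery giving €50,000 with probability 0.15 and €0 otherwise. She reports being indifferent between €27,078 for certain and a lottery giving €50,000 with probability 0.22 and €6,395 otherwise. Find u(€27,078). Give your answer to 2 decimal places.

From the first indifference, u(€6,395) = 0.15·u(€50,000) + 0.85·u(€0) = 0.15·1 + 0.85·0 = 0.15.
Then u(€27,078) = 0.22·u(€50,000) + 0.78·u(€6,395) = 0.22·1.00 + 0.78·0.15 = 0.3370.

0.34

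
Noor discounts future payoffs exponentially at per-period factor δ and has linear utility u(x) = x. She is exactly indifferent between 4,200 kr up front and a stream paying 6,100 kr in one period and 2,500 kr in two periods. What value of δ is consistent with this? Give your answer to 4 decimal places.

Equating present values: 4200 = 6100δ + 2500δ².
That is, 2500δ² + 6100δ − 4200 = 0, a quadratic in δ.
The positive root is δ = [−6100 + √(6100² + 4·2500·4200)] / (2·2500) = (−6100 + 8900.000)/5000 ≈ 0.5600.

δ ≈ 0.5600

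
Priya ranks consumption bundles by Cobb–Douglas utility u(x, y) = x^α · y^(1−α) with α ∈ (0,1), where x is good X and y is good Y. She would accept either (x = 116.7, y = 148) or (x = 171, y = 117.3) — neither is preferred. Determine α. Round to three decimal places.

α ≈ 0.378

The Cobb–Douglas utilities coincide, so 116.7^α·148^(1−α) = 171^α·117.3^(1−α).
Rearrange to (116.7/171)^α = (117.3/148)^(1−α) and take logs: α·-0.382057 = (1−α)·-0.232478.
With A = -0.382057 and B = -0.232478: α·A = (1−α)·B, so α = B/(A+B) = -0.232478/-0.614535 ≈ 0.378.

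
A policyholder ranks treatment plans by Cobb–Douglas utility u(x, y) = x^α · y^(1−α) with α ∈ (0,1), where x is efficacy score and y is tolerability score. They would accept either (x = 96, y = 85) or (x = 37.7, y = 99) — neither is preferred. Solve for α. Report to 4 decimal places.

α ≈ 0.1402

Indifference: 96^α · 85^(1−α) = 37.7^α · 99^(1−α).
Taking logs: α·ln 96 + (1−α)·ln 85 = α·ln 37.7 + (1−α)·ln 99, i.e. α·0.9346881 = (1−α)·0.1524686.
So α/(1−α) = (0.1524686)/(0.9346881) = 0.1631224, and α = 0.1631224/1.1631224 ≈ 0.1402.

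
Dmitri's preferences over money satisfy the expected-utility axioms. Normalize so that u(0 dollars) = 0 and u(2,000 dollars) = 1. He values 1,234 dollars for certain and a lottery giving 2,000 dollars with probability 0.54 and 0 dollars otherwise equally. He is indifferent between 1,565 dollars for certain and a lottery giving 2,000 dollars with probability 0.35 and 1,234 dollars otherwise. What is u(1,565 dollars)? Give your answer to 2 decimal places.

The first gamble pins u(1,234 dollars): it must equal 0.54·1 + 0.46·0 = 0.54.
Chaining: u(1,565 dollars) = 0.35·1.00 + 0.65·0.54 = 0.7010.

0.70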